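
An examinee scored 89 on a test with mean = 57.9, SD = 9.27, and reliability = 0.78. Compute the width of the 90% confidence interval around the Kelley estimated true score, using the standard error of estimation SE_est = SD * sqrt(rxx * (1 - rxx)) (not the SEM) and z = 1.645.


True score estimate = 0.78*89 + 0.22*57.9 = 82.158
SE_est = SD * sqrt(rxx * (1 - rxx)) = 9.27 * sqrt(0.78 * 0.22) = 9.27 * sqrt(0.1716) = 3.840063
CI = T_est +/- z * SE_est, so width = 2 * z * SE_est = 2 * 1.645 * 3.840063
Width = 12.6338

12.6338


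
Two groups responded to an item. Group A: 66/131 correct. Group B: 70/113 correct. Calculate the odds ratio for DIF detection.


Odds_A = 66/65 = 1.0154
Odds_B = 70/43 = 1.6279
OR = Odds_A / Odds_B = 1.0154 / 1.6279
Exactly, OR = (66 * 43) / (65 * 70) = 2838 / 4550
OR = 0.6237

0.6237


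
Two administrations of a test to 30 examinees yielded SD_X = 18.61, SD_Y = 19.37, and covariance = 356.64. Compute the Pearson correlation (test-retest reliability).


r = cov(X,Y) / (SD_X * SD_Y)
r = 356.64 / (18.61 * 19.37)
r = 356.64 / 360.4757
r = 0.9894

0.9894


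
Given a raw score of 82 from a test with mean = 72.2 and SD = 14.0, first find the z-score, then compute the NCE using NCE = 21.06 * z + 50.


z = (X - mean) / SD = (82 - 72.2) / 14.0
z = 9.8 / 14.0
z = 0.7
NCE = NCE = 21.06z + 50
Carry z at full precision (z = 9.8 / 14.0) into the conversion:
NCE = 21.06 * (9.8 / 14.0) + 50 = 206.388 / 14.0 + 50
NCE = 14.742 + 50
NCE = 64.742

64.742


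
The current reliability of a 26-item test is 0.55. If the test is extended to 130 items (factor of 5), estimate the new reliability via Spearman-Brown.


r_new = (n * rxx) / (1 + (n-1) * rxx)
r_new = (5 * 0.55) / (1 + 4 * 0.55)
r_new = 2.75 / 3.2
r_new = 0.8594

0.8594


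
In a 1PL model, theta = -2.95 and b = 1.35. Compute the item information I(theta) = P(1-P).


P = 1/(1+exp(-(-2.95-1.35))) = 0.0134
I = P*(1-P) = 0.0134 * 0.9866
I = 0.0132

0.0132


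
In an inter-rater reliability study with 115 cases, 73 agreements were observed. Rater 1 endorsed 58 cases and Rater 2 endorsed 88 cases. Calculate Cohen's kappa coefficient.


P_o = 73/115 = 0.634783
P_e = (58*88 + 57*27) / 13225 = 0.502306
kappa = (P_o - P_e) / (1 - P_e)
kappa = (0.634783 - 0.502306) / (1 - 0.502306)
kappa = 0.2662

0.2662


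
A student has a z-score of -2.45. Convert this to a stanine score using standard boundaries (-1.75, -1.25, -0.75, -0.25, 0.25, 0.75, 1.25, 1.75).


Stanine boundaries: [-1.75, -1.25, -0.75, -0.25, 0.25, 0.75, 1.25, 1.75]
z = -2.45
Check each boundary:
  z < -1.75
  z < -1.25
  z < -0.75
  z < -0.25
  z < 0.25
  z < 0.75
  z < 1.25
  z < 1.75
Highest qualifying boundary gives stanine = 1

1


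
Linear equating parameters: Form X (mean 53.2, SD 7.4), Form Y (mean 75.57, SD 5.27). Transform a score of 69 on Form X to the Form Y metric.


slope = SD_Y / SD_X = 5.27 / 7.4 ~ 0.7122
intercept = mean_Y - slope * mean_X = 75.57 - (5.27 / 7.4) * 53.2 ~ 37.683
Y = slope * X + intercept. To avoid rounding drift from the rounded slope/intercept, evaluate the equivalent form Y = mean_Y + SD_Y * (X - mean_X) / SD_X at full precision:
Y = 75.57 + 5.27 * (69 - 53.2) / 7.4
Y = 75.57 + 5.27 * 15.8 / 7.4
Y = 75.57 + 83.266 / 7.4
Y = 75.57 + 11.2522
Y = 86.8222

86.8222


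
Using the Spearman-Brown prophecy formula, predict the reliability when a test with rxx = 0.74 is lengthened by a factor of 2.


r_new = (n * rxx) / (1 + (n-1) * rxx)
r_new = (2 * 0.74) / (1 + 1 * 0.74)
r_new = 1.48 / 1.74
r_new = 0.8506

0.8506


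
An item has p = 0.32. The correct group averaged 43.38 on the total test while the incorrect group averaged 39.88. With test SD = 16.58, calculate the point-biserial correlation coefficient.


q = 1 - p = 0.68
rpb = ((M1 - M0) / SD) * sqrt(p * q)
rpb = ((43.38 - 39.88) / 16.58) * sqrt(0.32 * 0.68)
rpb = 0.0985

0.0985


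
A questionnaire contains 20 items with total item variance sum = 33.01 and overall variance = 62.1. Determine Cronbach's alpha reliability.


alpha = (k/(k-1)) * (1 - sum(si^2)/s_total^2)
= (20/19) * (1 - 33.01/62.1)
alpha = 0.4931

0.4931


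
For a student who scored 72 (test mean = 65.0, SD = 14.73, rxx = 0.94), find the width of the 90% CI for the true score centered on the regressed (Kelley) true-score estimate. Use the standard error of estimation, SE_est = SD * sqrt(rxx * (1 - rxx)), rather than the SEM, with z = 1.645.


True score estimate = 0.94*72 + 0.06*65.0 = 71.58
SE_est = SD * sqrt(rxx * (1 - rxx)) = 14.73 * sqrt(0.94 * 0.06) = 14.73 * sqrt(0.0564) = 3.498181
CI = T_est +/- z * SE_est, so width = 2 * z * SE_est = 2 * 1.645 * 3.498181
Width = 11.509

11.509


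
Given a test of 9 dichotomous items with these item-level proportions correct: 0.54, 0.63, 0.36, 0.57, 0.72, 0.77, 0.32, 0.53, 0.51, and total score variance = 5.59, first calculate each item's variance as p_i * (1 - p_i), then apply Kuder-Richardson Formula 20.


For each item, compute p_i * q_i:
  Item 1: 0.54 * 0.46 = 0.2484
  Item 2: 0.63 * 0.37 = 0.2331
  Item 3: 0.36 * 0.64 = 0.2304
  Item 4: 0.57 * 0.43 = 0.2451
  Item 5: 0.72 * 0.28 = 0.2016
  Item 6: 0.77 * 0.23 = 0.1771
  Item 7: 0.32 * 0.68 = 0.2176
  Item 8: 0.53 * 0.47 = 0.2491
  Item 9: 0.51 * 0.49 = 0.2499
Sum(p_i * q_i) = 0.2484 + 0.2331 + 0.2304 + 0.2451 + 0.2016 + 0.1771 + 0.2176 + 0.2491 + 0.2499 = 2.0523
KR-20 = (k/(k-1)) * (1 - Sum(p_i*q_i) / Var_total)
= (9/8) * (1 - 2.0523/5.59)
= 1.125 * 0.6329
KR-20 = 0.712

0.712


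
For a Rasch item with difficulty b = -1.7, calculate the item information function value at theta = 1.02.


P = 1/(1+exp(-(1.02--1.7))) = 0.9382
I = P*(1-P) = 0.9382 * 0.0618
I = 0.058

0.058


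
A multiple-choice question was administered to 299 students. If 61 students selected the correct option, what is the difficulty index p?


Item difficulty p = number correct / total examinees
p = 61 / 299
p = 0.204

0.204


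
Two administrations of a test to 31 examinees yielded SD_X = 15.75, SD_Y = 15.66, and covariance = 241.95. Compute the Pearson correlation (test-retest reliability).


r = cov(X,Y) / (SD_X * SD_Y)
r = 241.95 / (15.75 * 15.66)
r = 241.95 / 246.645
r = 0.981

0.981


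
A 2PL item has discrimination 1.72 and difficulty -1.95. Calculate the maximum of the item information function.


For 2PL, max info at theta = b = -1.95
I_max = a^2 / 4 = 1.72^2 / 4
= 2.9584 / 4
I_max = 0.7396

0.7396


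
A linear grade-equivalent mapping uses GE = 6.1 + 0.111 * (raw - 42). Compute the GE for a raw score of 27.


raw - median = 27 - 42 = -15
slope * diff = 0.111 * -15 = -1.665
GE = 6.1 + -1.665
GE = 4.435

4.435


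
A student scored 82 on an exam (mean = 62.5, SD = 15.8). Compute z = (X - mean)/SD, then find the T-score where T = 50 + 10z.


z = (X - mean) / SD = (82 - 62.5) / 15.8
z = 19.5 / 15.8
z = 1.2342
T-score = T = 50 + 10z
Carry z at full precision (z = 19.5 / 15.8) into the conversion:
T-score = 50 + 10 * (19.5 / 15.8) = 50 + 195 / 15.8
T-score = 50 + 12.3418
T-score = 62.3418

62.3418


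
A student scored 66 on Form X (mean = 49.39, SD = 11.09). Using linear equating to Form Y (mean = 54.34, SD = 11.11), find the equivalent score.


slope = SD_Y / SD_X = 11.11 / 11.09 ~ 1.0018
intercept = mean_Y - slope * mean_X = 54.34 - (11.11 / 11.09) * 49.39 ~ 4.8609
Y = slope * X + intercept. To avoid rounding drift from the rounded slope/intercept, evaluate the equivalent form Y = mean_Y + SD_Y * (X - mean_X) / SD_X at full precision:
Y = 54.34 + 11.11 * (66 - 49.39) / 11.09
Y = 54.34 + 11.11 * 16.61 / 11.09
Y = 54.34 + 184.5371 / 11.09
Y = 54.34 + 16.64
Y = 70.98

70.98


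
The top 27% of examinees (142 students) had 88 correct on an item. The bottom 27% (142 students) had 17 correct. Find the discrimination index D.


p_upper = 88/142 = 0.6197
p_lower = 17/142 = 0.1197
D = 0.6197 - 0.1197 = 0.5

0.5


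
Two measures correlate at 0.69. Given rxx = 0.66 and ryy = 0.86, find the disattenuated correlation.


r_corrected = rxy / sqrt(rxx * ryy)
= 0.69 / sqrt(0.66 * 0.86)
= 0.69 / sqrt(0.5676)
= 0.69 / 0.753392
r_corrected = 0.9159

0.9159


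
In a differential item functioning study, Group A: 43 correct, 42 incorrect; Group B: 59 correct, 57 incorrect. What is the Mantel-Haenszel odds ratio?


Odds_A = 43/42 = 1.0238
Odds_B = 59/57 = 1.0351
OR = Odds_A / Odds_B = 1.0238 / 1.0351
Exactly, OR = (43 * 57) / (42 * 59) = 2451 / 2478
OR = 0.9891

0.9891


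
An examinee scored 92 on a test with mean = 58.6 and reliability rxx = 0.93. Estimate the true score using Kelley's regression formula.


T_est = rxx * X + (1 - rxx) * mean
T_est = 0.93 * 92 + 0.07 * 58.6
T_est = 85.56 + 4.102
T_est = 89.662

89.662


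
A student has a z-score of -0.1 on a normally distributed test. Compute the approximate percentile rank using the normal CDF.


CDF(z) = 0.5 * (1 + erf(z/sqrt(2)))
erf(-0.0707) = -0.0797
CDF = 0.4602
Percentile rank = 0.4602 * 100 = 46.02

46.02


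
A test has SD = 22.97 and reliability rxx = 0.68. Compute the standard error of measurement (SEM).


SEM = SD * sqrt(1 - rxx)
SEM = 22.97 * sqrt(1 - 0.68)
SEM = 22.97 * sqrt(0.32) = 22.97 * 0.565685
SEM = 12.9938

12.9938


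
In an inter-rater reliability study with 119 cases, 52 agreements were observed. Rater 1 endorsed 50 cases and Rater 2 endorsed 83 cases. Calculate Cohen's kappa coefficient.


P_o = 52/119 = 0.436975
P_e = (50*83 + 69*36) / 14161 = 0.46847
kappa = (P_o - P_e) / (1 - P_e)
kappa = (0.436975 - 0.46847) / (1 - 0.46847)
kappa = -0.0593

-0.0593


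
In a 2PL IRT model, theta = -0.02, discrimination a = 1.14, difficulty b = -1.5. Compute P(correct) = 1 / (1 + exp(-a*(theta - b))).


a*(theta - b) = 1.14 * (-0.02 - -1.5) = 1.6872
exp(-1.6872) = 0.185
P = 1 / (1 + 0.185)
P = 0.8439

0.8439


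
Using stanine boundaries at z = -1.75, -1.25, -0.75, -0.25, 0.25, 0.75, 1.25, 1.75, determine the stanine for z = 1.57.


Stanine boundaries: [-1.75, -1.25, -0.75, -0.25, 0.25, 0.75, 1.25, 1.75]
z = 1.57
Check each boundary:
  z >= -1.75 -> could be stanine 2
  z >= -1.25 -> could be stanine 3
  z >= -0.75 -> could be stanine 4
  z >= -0.25 -> could be stanine 5
  z >= 0.25 -> could be stanine 6
  z >= 0.75 -> could be stanine 7
  z >= 1.25 -> could be stanine 8
  z < 1.75
Highest qualifying boundary gives stanine = 8

8


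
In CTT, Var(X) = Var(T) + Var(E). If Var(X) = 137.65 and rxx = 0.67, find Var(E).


var_true = rxx * var_obs = 0.67 * 137.65 = 92.2255
var_error = var_obs - var_true
var_error = 137.65 - 92.2255
var_error = 45.4245

45.4245


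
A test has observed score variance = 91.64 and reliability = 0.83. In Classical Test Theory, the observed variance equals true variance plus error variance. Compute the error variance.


var_true = rxx * var_obs = 0.83 * 91.64 = 76.0612
var_error = var_obs - var_true
var_error = 91.64 - 76.0612
var_error = 15.5788

15.5788


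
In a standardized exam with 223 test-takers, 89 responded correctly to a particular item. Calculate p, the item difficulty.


Item difficulty p = number correct / total examinees
p = 89 / 223
p = 0.3991

0.3991


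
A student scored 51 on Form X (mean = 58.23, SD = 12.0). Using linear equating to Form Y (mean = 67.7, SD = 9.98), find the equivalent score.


slope = SD_Y / SD_X = 9.98 / 12.0 ~ 0.8317
intercept = mean_Y - slope * mean_X = 67.7 - (9.98 / 12.0) * 58.23 ~ 19.2721
Y = slope * X + intercept. To avoid rounding drift from the rounded slope/intercept, evaluate the equivalent form Y = mean_Y + SD_Y * (X - mean_X) / SD_X at full precision:
Y = 67.7 + 9.98 * (51 - 58.23) / 12.0
Y = 67.7 - 9.98 * 7.23 / 12.0
Y = 67.7 - 72.1554 / 12.0
Y = 67.7 - 6.013
Y = 61.687

61.687


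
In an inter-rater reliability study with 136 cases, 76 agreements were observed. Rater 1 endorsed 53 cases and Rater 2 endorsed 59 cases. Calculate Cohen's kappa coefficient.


P_o = 76/136 = 0.558824
P_e = (53*59 + 83*77) / 18496 = 0.514598
kappa = (P_o - P_e) / (1 - P_e)
kappa = (0.558824 - 0.514598) / (1 - 0.514598)
kappa = 0.0911

0.0911


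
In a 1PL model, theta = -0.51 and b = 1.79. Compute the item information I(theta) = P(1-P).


P = 1/(1+exp(-(-0.51-1.79))) = 0.0911
I = P*(1-P) = 0.0911 * 0.9089
I = 0.0828

0.0828


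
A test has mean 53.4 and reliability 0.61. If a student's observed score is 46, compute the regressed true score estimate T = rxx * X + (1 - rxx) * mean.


T_est = rxx * X + (1 - rxx) * mean
T_est = 0.61 * 46 + 0.39 * 53.4
T_est = 28.06 + 20.826
T_est = 48.886

48.886


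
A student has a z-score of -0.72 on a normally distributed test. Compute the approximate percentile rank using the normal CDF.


CDF(z) = 0.5 * (1 + erf(z/sqrt(2)))
erf(-0.5091) = -0.5285
CDF = 0.2358
Percentile rank = 0.2358 * 100 = 23.58

23.58


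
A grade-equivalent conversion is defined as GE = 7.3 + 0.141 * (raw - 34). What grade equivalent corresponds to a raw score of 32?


raw - median = 32 - 34 = -2
slope * diff = 0.141 * -2 = -0.282
GE = 7.3 + -0.282
GE = 7.018

7.018


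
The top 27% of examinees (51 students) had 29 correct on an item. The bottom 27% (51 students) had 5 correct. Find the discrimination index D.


p_upper = 29/51 = 0.5686
p_lower = 5/51 = 0.098
D = 0.5686 - 0.098 = 0.4706

0.4706


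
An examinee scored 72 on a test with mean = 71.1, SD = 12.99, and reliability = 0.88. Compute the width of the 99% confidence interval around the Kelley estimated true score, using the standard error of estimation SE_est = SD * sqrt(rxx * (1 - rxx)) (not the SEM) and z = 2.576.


True score estimate = 0.88*72 + 0.12*71.1 = 71.892
SE_est = SD * sqrt(rxx * (1 - rxx)) = 12.99 * sqrt(0.88 * 0.12) = 12.99 * sqrt(0.1056) = 4.22125
CI = T_est +/- z * SE_est, so width = 2 * z * SE_est = 2 * 2.576 * 4.22125
Width = 21.7479

21.7479


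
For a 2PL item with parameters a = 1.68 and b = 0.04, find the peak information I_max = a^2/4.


For 2PL, max info at theta = b = 0.04
I_max = a^2 / 4 = 1.68^2 / 4
= 2.8224 / 4
I_max = 0.7056

0.7056


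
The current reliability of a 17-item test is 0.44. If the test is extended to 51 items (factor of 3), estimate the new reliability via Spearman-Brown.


r_new = (n * rxx) / (1 + (n-1) * rxx)
r_new = (3 * 0.44) / (1 + 2 * 0.44)
r_new = 1.32 / 1.88
r_new = 0.7021

0.7021


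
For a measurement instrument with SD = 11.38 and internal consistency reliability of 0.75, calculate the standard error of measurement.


SEM = SD * sqrt(1 - rxx)
SEM = 11.38 * sqrt(1 - 0.75)
SEM = 11.38 * sqrt(0.25) = 11.38 * 0.5
SEM = 5.69

5.69


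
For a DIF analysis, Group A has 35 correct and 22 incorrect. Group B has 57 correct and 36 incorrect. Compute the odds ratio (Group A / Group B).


Odds_A = 35/22 = 1.5909
Odds_B = 57/36 = 1.5833
OR = Odds_A / Odds_B = 1.5909 / 1.5833
Exactly, OR = (35 * 36) / (22 * 57) = 1260 / 1254
OR = 1.0048

1.0048


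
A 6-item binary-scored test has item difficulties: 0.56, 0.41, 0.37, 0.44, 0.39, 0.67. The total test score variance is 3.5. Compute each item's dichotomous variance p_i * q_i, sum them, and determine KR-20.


For each item, compute p_i * q_i:
  Item 1: 0.56 * 0.44 = 0.2464
  Item 2: 0.41 * 0.59 = 0.2419
  Item 3: 0.37 * 0.63 = 0.2331
  Item 4: 0.44 * 0.56 = 0.2464
  Item 5: 0.39 * 0.61 = 0.2379
  Item 6: 0.67 * 0.33 = 0.2211
Sum(p_i * q_i) = 0.2464 + 0.2419 + 0.2331 + 0.2464 + 0.2379 + 0.2211 = 1.4268
KR-20 = (k/(k-1)) * (1 - Sum(p_i*q_i) / Var_total)
= (6/5) * (1 - 1.4268/3.5)
= 1.2 * 0.5923
KR-20 = 0.7108

0.7108


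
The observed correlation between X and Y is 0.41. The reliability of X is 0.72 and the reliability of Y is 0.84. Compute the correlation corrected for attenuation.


r_corrected = rxy / sqrt(rxx * ryy)
= 0.41 / sqrt(0.72 * 0.84)
= 0.41 / sqrt(0.6048)
= 0.41 / 0.777689
r_corrected = 0.5272

0.5272


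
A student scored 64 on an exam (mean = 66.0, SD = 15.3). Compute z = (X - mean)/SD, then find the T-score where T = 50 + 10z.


z = (X - mean) / SD = (64 - 66.0) / 15.3
z = -2.0 / 15.3
z = -0.1307
T-score = T = 50 + 10z
Carry z at full precision (z = -2.0 / 15.3) into the conversion:
T-score = 50 + 10 * (-2.0 / 15.3) = 50 + -20 / 15.3
T-score = 50 + -1.3072
T-score = 48.6928

48.6928


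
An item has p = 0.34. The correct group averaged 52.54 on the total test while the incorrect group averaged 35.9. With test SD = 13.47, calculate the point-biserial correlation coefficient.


q = 1 - p = 0.66
rpb = ((M1 - M0) / SD) * sqrt(p * q)
rpb = ((52.54 - 35.9) / 13.47) * sqrt(0.34 * 0.66)
rpb = 0.5852

0.5852


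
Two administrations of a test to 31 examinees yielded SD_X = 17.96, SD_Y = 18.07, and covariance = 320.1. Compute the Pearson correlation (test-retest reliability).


r = cov(X,Y) / (SD_X * SD_Y)
r = 320.1 / (17.96 * 18.07)
r = 320.1 / 324.5372
r = 0.9863

0.9863


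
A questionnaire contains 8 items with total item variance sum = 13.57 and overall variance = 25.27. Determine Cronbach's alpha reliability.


alpha = (k/(k-1)) * (1 - sum(si^2)/s_total^2)
= (8/7) * (1 - 13.57/25.27)
alpha = 0.5291

0.5291


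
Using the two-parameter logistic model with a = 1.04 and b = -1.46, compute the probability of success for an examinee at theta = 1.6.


a*(theta - b) = 1.04 * (1.6 - -1.46) = 3.1824
exp(-3.1824) = 0.0415
P = 1 / (1 + 0.0415)
P = 0.9602

0.9602


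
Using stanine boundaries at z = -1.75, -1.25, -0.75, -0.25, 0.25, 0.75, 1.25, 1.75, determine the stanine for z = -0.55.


Stanine boundaries: [-1.75, -1.25, -0.75, -0.25, 0.25, 0.75, 1.25, 1.75]
z = -0.55
Check each boundary:
  z >= -1.75 -> could be stanine 2
  z >= -1.25 -> could be stanine 3
  z >= -0.75 -> could be stanine 4
  z < -0.25
  z < 0.25
  z < 0.75
  z < 1.25
  z < 1.75
Highest qualifying boundary gives stanine = 4

4


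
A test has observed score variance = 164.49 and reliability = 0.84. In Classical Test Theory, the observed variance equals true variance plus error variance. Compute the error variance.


var_true = rxx * var_obs = 0.84 * 164.49 = 138.1716
var_error = var_obs - var_true
var_error = 164.49 - 138.1716
var_error = 26.3184

26.3184


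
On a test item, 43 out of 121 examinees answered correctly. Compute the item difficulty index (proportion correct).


Item difficulty p = number correct / total examinees
p = 43 / 121
p = 0.3554

0.3554


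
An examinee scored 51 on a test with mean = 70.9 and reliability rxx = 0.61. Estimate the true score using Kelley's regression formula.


T_est = rxx * X + (1 - rxx) * mean
T_est = 0.61 * 51 + 0.39 * 70.9
T_est = 31.11 + 27.651
T_est = 58.761

58.761


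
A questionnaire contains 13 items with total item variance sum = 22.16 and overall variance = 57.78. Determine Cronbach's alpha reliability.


alpha = (k/(k-1)) * (1 - sum(si^2)/s_total^2)
= (13/12) * (1 - 22.16/57.78)
alpha = 0.6678

0.6678


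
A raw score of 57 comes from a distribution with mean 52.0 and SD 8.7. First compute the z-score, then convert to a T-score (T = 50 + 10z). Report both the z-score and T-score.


z = (X - mean) / SD = (57 - 52.0) / 8.7
z = 5.0 / 8.7
z = 0.5747
T-score = T = 50 + 10z
Carry z at full precision (z = 5.0 / 8.7) into the conversion:
T-score = 50 + 10 * (5.0 / 8.7) = 50 + 50 / 8.7
T-score = 50 + 5.7471
T-score = 55.7471

55.7471


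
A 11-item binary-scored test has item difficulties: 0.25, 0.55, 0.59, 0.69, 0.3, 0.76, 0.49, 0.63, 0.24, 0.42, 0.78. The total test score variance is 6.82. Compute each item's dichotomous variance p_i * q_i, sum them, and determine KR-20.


For each item, compute p_i * q_i:
  Item 1: 0.25 * 0.75 = 0.1875
  Item 2: 0.55 * 0.45 = 0.2475
  Item 3: 0.59 * 0.41 = 0.2419
  Item 4: 0.69 * 0.31 = 0.2139
  Item 5: 0.3 * 0.7 = 0.21
  Item 6: 0.76 * 0.24 = 0.1824
  Item 7: 0.49 * 0.51 = 0.2499
  Item 8: 0.63 * 0.37 = 0.2331
  Item 9: 0.24 * 0.76 = 0.1824
  Item 10: 0.42 * 0.58 = 0.2436
  Item 11: 0.78 * 0.22 = 0.1716
Sum(p_i * q_i) = 0.1875 + 0.2475 + 0.2419 + 0.2139 + 0.21 + 0.1824 + 0.2499 + 0.2331 + 0.1824 + 0.2436 + 0.1716 = 2.3638
KR-20 = (k/(k-1)) * (1 - Sum(p_i*q_i) / Var_total)
= (11/10) * (1 - 2.3638/6.82)
= 1.1 * 0.6534
KR-20 = 0.7187

0.7187


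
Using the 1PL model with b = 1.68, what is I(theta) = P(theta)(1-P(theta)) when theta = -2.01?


P = 1/(1+exp(-(-2.01-1.68))) = 0.0244
I = P*(1-P) = 0.0244 * 0.9756
I = 0.0238

0.0238


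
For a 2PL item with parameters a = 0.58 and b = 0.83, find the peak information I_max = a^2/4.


For 2PL, max info at theta = b = 0.83
I_max = a^2 / 4 = 0.58^2 / 4
= 0.3364 / 4
I_max = 0.0841

0.0841


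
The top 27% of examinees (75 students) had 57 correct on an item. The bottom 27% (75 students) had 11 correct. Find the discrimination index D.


p_upper = 57/75 = 0.76
p_lower = 11/75 = 0.1467
D = 0.76 - 0.1467 = 0.6133

0.6133


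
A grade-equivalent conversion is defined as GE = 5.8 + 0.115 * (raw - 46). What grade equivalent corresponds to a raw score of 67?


raw - median = 67 - 46 = 21
slope * diff = 0.115 * 21 = 2.415
GE = 5.8 + 2.415
GE = 8.215

8.215


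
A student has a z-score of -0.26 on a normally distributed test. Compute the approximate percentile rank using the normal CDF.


CDF(z) = 0.5 * (1 + erf(z/sqrt(2)))
erf(-0.1838) = -0.2051
CDF = 0.3974
Percentile rank = 0.3974 * 100 = 39.74

39.74


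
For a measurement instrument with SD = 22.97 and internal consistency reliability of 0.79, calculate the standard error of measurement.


SEM = SD * sqrt(1 - rxx)
SEM = 22.97 * sqrt(1 - 0.79)
SEM = 22.97 * sqrt(0.21) = 22.97 * 0.458258
SEM = 10.5262

10.5262


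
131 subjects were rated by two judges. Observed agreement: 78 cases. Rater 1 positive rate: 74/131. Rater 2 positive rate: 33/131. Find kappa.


P_o = 78/131 = 0.59542
P_e = (74*33 + 57*98) / 17161 = 0.467805
kappa = (P_o - P_e) / (1 - P_e)
kappa = (0.59542 - 0.467805) / (1 - 0.467805)
kappa = 0.2398

0.2398


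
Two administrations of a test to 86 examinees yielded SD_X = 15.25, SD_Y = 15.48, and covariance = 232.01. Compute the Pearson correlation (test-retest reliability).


r = cov(X,Y) / (SD_X * SD_Y)
r = 232.01 / (15.25 * 15.48)
r = 232.01 / 236.07
r = 0.9828

0.9828


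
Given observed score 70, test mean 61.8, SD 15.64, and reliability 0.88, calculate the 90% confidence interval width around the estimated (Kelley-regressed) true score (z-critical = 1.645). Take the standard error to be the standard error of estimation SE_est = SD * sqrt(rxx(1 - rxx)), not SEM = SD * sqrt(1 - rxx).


True score estimate = 0.88*70 + 0.12*61.8 = 69.016
SE_est = SD * sqrt(rxx * (1 - rxx)) = 15.64 * sqrt(0.88 * 0.12) = 15.64 * sqrt(0.1056) = 5.082398
CI = T_est +/- z * SE_est, so width = 2 * z * SE_est = 2 * 1.645 * 5.082398
Width = 16.7211

16.7211


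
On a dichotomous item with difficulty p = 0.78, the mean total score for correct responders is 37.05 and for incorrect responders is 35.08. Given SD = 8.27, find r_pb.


q = 1 - p = 0.22
rpb = ((M1 - M0) / SD) * sqrt(p * q)
rpb = ((37.05 - 35.08) / 8.27) * sqrt(0.78 * 0.22)
rpb = 0.0987

0.0987


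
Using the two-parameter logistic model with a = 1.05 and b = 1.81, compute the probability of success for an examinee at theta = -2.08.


a*(theta - b) = 1.05 * (-2.08 - 1.81) = -4.0845
exp(--4.0845) = 59.4122
P = 1 / (1 + 59.4122)
P = 0.0166

0.0166


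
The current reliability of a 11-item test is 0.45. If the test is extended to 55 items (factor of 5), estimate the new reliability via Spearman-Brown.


r_new = (n * rxx) / (1 + (n-1) * rxx)
r_new = (5 * 0.45) / (1 + 4 * 0.45)
r_new = 2.25 / 2.8
r_new = 0.8036

0.8036


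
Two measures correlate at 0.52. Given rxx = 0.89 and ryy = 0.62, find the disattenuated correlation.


r_corrected = rxy / sqrt(rxx * ryy)
= 0.52 / sqrt(0.89 * 0.62)
= 0.52 / sqrt(0.5518)
= 0.52 / 0.742832
r_corrected = 0.7

0.7


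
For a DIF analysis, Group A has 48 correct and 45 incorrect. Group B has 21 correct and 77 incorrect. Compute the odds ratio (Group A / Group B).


Odds_A = 48/45 = 1.0667
Odds_B = 21/77 = 0.2727
OR = Odds_A / Odds_B = 1.0667 / 0.2727
Exactly, OR = (48 * 77) / (45 * 21) = 3696 / 945
OR = 3.9111

3.9111


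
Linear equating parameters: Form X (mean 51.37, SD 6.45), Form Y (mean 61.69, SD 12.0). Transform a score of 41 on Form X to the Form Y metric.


slope = SD_Y / SD_X = 12.0 / 6.45 ~ 1.8605
intercept = mean_Y - slope * mean_X = 61.69 - (12.0 / 6.45) * 51.37 ~ -33.8821
Y = slope * X + intercept. To avoid rounding drift from the rounded slope/intercept, evaluate the equivalent form Y = mean_Y + SD_Y * (X - mean_X) / SD_X at full precision:
Y = 61.69 + 12.0 * (41 - 51.37) / 6.45
Y = 61.69 - 12.0 * 10.37 / 6.45
Y = 61.69 - 124.44 / 6.45
Y = 61.69 - 19.293
Y = 42.397

42.397


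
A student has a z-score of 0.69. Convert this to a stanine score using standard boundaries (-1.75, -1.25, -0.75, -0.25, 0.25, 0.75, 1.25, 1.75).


Stanine boundaries: [-1.75, -1.25, -0.75, -0.25, 0.25, 0.75, 1.25, 1.75]
z = 0.69
Check each boundary:
  z >= -1.75 -> could be stanine 2
  z >= -1.25 -> could be stanine 3
  z >= -0.75 -> could be stanine 4
  z >= -0.25 -> could be stanine 5
  z >= 0.25 -> could be stanine 6
  z < 0.75
  z < 1.25
  z < 1.75
Highest qualifying boundary gives stanine = 6

6


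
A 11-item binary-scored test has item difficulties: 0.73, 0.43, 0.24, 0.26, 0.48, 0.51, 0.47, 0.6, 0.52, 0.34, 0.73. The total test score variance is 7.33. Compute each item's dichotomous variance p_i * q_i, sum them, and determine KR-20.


For each item, compute p_i * q_i:
  Item 1: 0.73 * 0.27 = 0.1971
  Item 2: 0.43 * 0.57 = 0.2451
  Item 3: 0.24 * 0.76 = 0.1824
  Item 4: 0.26 * 0.74 = 0.1924
  Item 5: 0.48 * 0.52 = 0.2496
  Item 6: 0.51 * 0.49 = 0.2499
  Item 7: 0.47 * 0.53 = 0.2491
  Item 8: 0.6 * 0.4 = 0.24
  Item 9: 0.52 * 0.48 = 0.2496
  Item 10: 0.34 * 0.66 = 0.2244
  Item 11: 0.73 * 0.27 = 0.1971
Sum(p_i * q_i) = 0.1971 + 0.2451 + 0.1824 + 0.1924 + 0.2496 + 0.2499 + 0.2491 + 0.24 + 0.2496 + 0.2244 + 0.1971 = 2.4767
KR-20 = (k/(k-1)) * (1 - Sum(p_i*q_i) / Var_total)
= (11/10) * (1 - 2.4767/7.33)
= 1.1 * 0.6621
KR-20 = 0.7283

0.7283


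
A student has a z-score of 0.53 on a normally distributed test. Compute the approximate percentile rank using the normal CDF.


CDF(z) = 0.5 * (1 + erf(z/sqrt(2)))
erf(0.3748) = 0.4039
CDF = 0.7019
Percentile rank = 0.7019 * 100 = 70.19

70.19


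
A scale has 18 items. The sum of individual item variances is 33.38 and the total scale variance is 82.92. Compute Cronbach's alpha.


alpha = (k/(k-1)) * (1 - sum(si^2)/s_total^2)
= (18/17) * (1 - 33.38/82.92)
alpha = 0.6326

0.6326


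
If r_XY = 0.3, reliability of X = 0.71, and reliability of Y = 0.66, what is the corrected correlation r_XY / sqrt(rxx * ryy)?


r_corrected = rxy / sqrt(rxx * ryy)
= 0.3 / sqrt(0.71 * 0.66)
= 0.3 / sqrt(0.4686)
= 0.3 / 0.684544
r_corrected = 0.4382

0.4382


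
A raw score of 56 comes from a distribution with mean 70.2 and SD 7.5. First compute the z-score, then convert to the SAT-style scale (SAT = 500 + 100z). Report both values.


z = (X - mean) / SD = (56 - 70.2) / 7.5
z = -14.2 / 7.5
z = -1.8933
SAT-scale = SAT = 500 + 100z
Carry z at full precision (z = -14.2 / 7.5) into the conversion:
SAT-scale = 500 + 100 * (-14.2 / 7.5) = 500 + -1420 / 7.5
SAT-scale = 500 + -189.3333
SAT-scale = 310.6667

310.6667


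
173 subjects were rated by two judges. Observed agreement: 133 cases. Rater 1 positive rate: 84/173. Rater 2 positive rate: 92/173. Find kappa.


P_o = 133/173 = 0.768786
P_e = (84*92 + 89*81) / 29929 = 0.499081
kappa = (P_o - P_e) / (1 - P_e)
kappa = (0.768786 - 0.499081) / (1 - 0.499081)
kappa = 0.5384

0.5384


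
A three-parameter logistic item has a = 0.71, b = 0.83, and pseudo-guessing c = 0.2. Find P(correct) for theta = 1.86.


logit = 0.71*(1.86 - 0.83) = 0.7313
P* = 1/(1 + exp(-0.7313)) = 0.6751
P = 0.2 + (1 - 0.2) * 0.6751
P = 0.7401

0.7401


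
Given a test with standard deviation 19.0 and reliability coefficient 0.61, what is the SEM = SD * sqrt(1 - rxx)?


SEM = SD * sqrt(1 - rxx)
SEM = 19.0 * sqrt(1 - 0.61)
SEM = 19.0 * sqrt(0.39) = 19.0 * 0.6245
SEM = 11.8655

11.8655


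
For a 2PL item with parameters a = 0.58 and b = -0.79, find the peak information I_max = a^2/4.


For 2PL, max info at theta = b = -0.79
I_max = a^2 / 4 = 0.58^2 / 4
= 0.3364 / 4
I_max = 0.0841

0.0841


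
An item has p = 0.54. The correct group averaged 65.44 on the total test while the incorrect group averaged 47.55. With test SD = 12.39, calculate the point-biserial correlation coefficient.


q = 1 - p = 0.46
rpb = ((M1 - M0) / SD) * sqrt(p * q)
rpb = ((65.44 - 47.55) / 12.39) * sqrt(0.54 * 0.46)
rpb = 0.7196

0.7196


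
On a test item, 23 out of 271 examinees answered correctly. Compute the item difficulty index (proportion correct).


Item difficulty p = number correct / total examinees
p = 23 / 271
p = 0.0849

0.0849


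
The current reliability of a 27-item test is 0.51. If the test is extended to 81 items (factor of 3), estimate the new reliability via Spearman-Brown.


r_new = (n * rxx) / (1 + (n-1) * rxx)
r_new = (3 * 0.51) / (1 + 2 * 0.51)
r_new = 1.53 / 2.02
r_new = 0.7574

0.7574


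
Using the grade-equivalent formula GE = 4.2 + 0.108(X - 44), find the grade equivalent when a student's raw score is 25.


raw - median = 25 - 44 = -19
slope * diff = 0.108 * -19 = -2.052
GE = 4.2 + -2.052
GE = 2.148

2.148


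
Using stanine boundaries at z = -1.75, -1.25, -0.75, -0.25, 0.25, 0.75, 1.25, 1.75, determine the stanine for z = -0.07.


Stanine boundaries: [-1.75, -1.25, -0.75, -0.25, 0.25, 0.75, 1.25, 1.75]
z = -0.07
Check each boundary:
  z >= -1.75 -> could be stanine 2
  z >= -1.25 -> could be stanine 3
  z >= -0.75 -> could be stanine 4
  z >= -0.25 -> could be stanine 5
  z < 0.25
  z < 0.75
  z < 1.25
  z < 1.75
Highest qualifying boundary gives stanine = 5

5


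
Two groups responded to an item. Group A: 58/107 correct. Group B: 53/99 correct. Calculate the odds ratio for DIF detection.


Odds_A = 58/49 = 1.1837
Odds_B = 53/46 = 1.1522
OR = Odds_A / Odds_B = 1.1837 / 1.1522
Exactly, OR = (58 * 46) / (49 * 53) = 2668 / 2597
OR = 1.0273

1.0273


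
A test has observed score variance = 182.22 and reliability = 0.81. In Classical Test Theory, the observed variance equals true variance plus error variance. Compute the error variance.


var_true = rxx * var_obs = 0.81 * 182.22 = 147.5982
var_error = var_obs - var_true
var_error = 182.22 - 147.5982
var_error = 34.6218

34.6218


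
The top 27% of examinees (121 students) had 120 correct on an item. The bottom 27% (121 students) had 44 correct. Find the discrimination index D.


p_upper = 120/121 = 0.9917
p_lower = 44/121 = 0.3636
D = 0.9917 - 0.3636 = 0.6281

0.6281


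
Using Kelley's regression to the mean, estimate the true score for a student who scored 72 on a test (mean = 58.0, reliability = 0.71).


T_est = rxx * X + (1 - rxx) * mean
T_est = 0.71 * 72 + 0.29 * 58.0
T_est = 51.12 + 16.82
T_est = 67.94

67.94


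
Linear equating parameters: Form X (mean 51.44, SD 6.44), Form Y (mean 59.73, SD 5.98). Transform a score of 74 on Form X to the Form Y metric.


slope = SD_Y / SD_X = 5.98 / 6.44 ~ 0.9286
intercept = mean_Y - slope * mean_X = 59.73 - (5.98 / 6.44) * 51.44 ~ 11.9643
Y = slope * X + intercept. To avoid rounding drift from the rounded slope/intercept, evaluate the equivalent form Y = mean_Y + SD_Y * (X - mean_X) / SD_X at full precision:
Y = 59.73 + 5.98 * (74 - 51.44) / 6.44
Y = 59.73 + 5.98 * 22.56 / 6.44
Y = 59.73 + 134.9088 / 6.44
Y = 59.73 + 20.9486
Y = 80.6786

80.6786


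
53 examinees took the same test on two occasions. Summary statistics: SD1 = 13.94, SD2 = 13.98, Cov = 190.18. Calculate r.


r = cov(X,Y) / (SD_X * SD_Y)
r = 190.18 / (13.94 * 13.98)
r = 190.18 / 194.8812
r = 0.9759

0.9759


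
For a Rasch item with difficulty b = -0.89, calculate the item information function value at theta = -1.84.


P = 1/(1+exp(-(-1.84--0.89))) = 0.2789
I = P*(1-P) = 0.2789 * 0.7211
I = 0.2011

0.2011


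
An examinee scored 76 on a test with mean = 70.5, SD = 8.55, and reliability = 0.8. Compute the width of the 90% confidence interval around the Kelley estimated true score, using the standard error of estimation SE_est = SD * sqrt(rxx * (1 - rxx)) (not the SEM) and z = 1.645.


True score estimate = 0.8*76 + 0.2*70.5 = 74.9
SE_est = SD * sqrt(rxx * (1 - rxx)) = 8.55 * sqrt(0.8 * 0.2) = 8.55 * sqrt(0.16) = 3.42
CI = T_est +/- z * SE_est, so width = 2 * z * SE_est = 2 * 1.645 * 3.42
Width = 11.2518

11.2518


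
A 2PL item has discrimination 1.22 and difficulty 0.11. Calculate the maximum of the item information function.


For 2PL, max info at theta = b = 0.11
I_max = a^2 / 4 = 1.22^2 / 4
= 1.4884 / 4
I_max = 0.3721

0.3721


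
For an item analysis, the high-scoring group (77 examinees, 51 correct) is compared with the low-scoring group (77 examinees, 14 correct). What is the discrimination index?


p_upper = 51/77 = 0.6623
p_lower = 14/77 = 0.1818
D = 0.6623 - 0.1818 = 0.4805

0.4805


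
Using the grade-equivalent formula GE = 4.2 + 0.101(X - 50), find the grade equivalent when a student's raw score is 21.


raw - median = 21 - 50 = -29
slope * diff = 0.101 * -29 = -2.929
GE = 4.2 + -2.929
GE = 1.271

1.271


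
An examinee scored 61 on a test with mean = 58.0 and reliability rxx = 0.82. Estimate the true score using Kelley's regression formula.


T_est = rxx * X + (1 - rxx) * mean
T_est = 0.82 * 61 + 0.18 * 58.0
T_est = 50.02 + 10.44
T_est = 60.46

60.46


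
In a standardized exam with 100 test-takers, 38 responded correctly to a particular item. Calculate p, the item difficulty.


Item difficulty p = number correct / total examinees
p = 38 / 100
p = 0.38

0.38


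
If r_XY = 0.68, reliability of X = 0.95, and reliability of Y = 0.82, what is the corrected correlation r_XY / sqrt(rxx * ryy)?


r_corrected = rxy / sqrt(rxx * ryy)
= 0.68 / sqrt(0.95 * 0.82)
= 0.68 / sqrt(0.779)
= 0.68 / 0.88261
r_corrected = 0.7704

0.7704


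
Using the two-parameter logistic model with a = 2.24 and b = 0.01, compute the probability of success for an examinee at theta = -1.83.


a*(theta - b) = 2.24 * (-1.83 - 0.01) = -4.1216
exp(--4.1216) = 61.6578
P = 1 / (1 + 61.6578)
P = 0.016

0.016


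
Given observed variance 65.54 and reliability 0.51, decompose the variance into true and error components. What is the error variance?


var_true = rxx * var_obs = 0.51 * 65.54 = 33.4254
var_error = var_obs - var_true
var_error = 65.54 - 33.4254
var_error = 32.1146

32.1146


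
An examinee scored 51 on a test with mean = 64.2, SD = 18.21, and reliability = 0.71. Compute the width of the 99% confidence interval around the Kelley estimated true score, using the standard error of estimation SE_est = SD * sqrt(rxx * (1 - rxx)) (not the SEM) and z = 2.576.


True score estimate = 0.71*51 + 0.29*64.2 = 54.828
SE_est = SD * sqrt(rxx * (1 - rxx)) = 18.21 * sqrt(0.71 * 0.29) = 18.21 * sqrt(0.2059) = 8.263007
CI = T_est +/- z * SE_est, so width = 2 * z * SE_est = 2 * 2.576 * 8.263007
Width = 42.571

42.571


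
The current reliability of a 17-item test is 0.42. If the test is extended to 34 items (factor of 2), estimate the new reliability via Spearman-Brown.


r_new = (n * rxx) / (1 + (n-1) * rxx)
r_new = (2 * 0.42) / (1 + 1 * 0.42)
r_new = 0.84 / 1.42
r_new = 0.5915

0.5915


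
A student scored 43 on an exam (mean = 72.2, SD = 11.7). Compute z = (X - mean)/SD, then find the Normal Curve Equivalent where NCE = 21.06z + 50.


z = (X - mean) / SD = (43 - 72.2) / 11.7
z = -29.2 / 11.7
z = -2.4957
NCE = NCE = 21.06z + 50
Carry z at full precision (z = -29.2 / 11.7) into the conversion:
NCE = 21.06 * (-29.2 / 11.7) + 50 = -614.952 / 11.7 + 50
NCE = -52.56 + 50
NCE = -2.56

-2.56


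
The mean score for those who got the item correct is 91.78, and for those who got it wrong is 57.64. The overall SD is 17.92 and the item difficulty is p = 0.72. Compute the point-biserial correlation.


q = 1 - p = 0.28
rpb = ((M1 - M0) / SD) * sqrt(p * q)
rpb = ((91.78 - 57.64) / 17.92) * sqrt(0.72 * 0.28)
rpb = 0.8554

0.8554


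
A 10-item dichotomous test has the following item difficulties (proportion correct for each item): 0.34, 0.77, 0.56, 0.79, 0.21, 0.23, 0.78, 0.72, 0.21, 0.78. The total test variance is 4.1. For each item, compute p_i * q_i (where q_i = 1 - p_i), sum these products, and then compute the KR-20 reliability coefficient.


For each item, compute p_i * q_i:
  Item 1: 0.34 * 0.66 = 0.2244
  Item 2: 0.77 * 0.23 = 0.1771
  Item 3: 0.56 * 0.44 = 0.2464
  Item 4: 0.79 * 0.21 = 0.1659
  Item 5: 0.21 * 0.79 = 0.1659
  Item 6: 0.23 * 0.77 = 0.1771
  Item 7: 0.78 * 0.22 = 0.1716
  Item 8: 0.72 * 0.28 = 0.2016
  Item 9: 0.21 * 0.79 = 0.1659
  Item 10: 0.78 * 0.22 = 0.1716
Sum(p_i * q_i) = 0.2244 + 0.1771 + 0.2464 + 0.1659 + 0.1659 + 0.1771 + 0.1716 + 0.2016 + 0.1659 + 0.1716 = 1.8675
KR-20 = (k/(k-1)) * (1 - Sum(p_i*q_i) / Var_total)
= (10/9) * (1 - 1.8675/4.1)
= 1.1111 * 0.5445
KR-20 = 0.605

0.605


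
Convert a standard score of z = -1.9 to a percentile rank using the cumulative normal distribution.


CDF(z) = 0.5 * (1 + erf(z/sqrt(2)))
erf(-1.3435) = -0.9426
CDF = 0.0287
Percentile rank = 0.0287 * 100 = 2.87

2.87


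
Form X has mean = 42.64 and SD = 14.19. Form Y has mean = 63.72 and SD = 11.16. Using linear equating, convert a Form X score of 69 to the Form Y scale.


slope = SD_Y / SD_X = 11.16 / 14.19 ~ 0.7865
intercept = mean_Y - slope * mean_X = 63.72 - (11.16 / 14.19) * 42.64 ~ 30.1849
Y = slope * X + intercept. To avoid rounding drift from the rounded slope/intercept, evaluate the equivalent form Y = mean_Y + SD_Y * (X - mean_X) / SD_X at full precision:
Y = 63.72 + 11.16 * (69 - 42.64) / 14.19
Y = 63.72 + 11.16 * 26.36 / 14.19
Y = 63.72 + 294.1776 / 14.19
Y = 63.72 + 20.7313
Y = 84.4513

84.4513


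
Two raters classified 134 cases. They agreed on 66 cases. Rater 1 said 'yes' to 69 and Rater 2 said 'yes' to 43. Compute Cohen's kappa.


P_o = 66/134 = 0.492537
P_e = (69*43 + 65*91) / 17956 = 0.494654
kappa = (P_o - P_e) / (1 - P_e)
kappa = (0.492537 - 0.494654) / (1 - 0.494654)
kappa = -0.0042

-0.0042


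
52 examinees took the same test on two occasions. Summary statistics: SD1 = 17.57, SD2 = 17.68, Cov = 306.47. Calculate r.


r = cov(X,Y) / (SD_X * SD_Y)
r = 306.47 / (17.57 * 17.68)
r = 306.47 / 310.6376
r = 0.9866

0.9866


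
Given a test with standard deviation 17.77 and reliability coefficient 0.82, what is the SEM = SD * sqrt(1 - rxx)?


SEM = SD * sqrt(1 - rxx)
SEM = 17.77 * sqrt(1 - 0.82)
SEM = 17.77 * sqrt(0.18) = 17.77 * 0.424264
SEM = 7.5392

7.5392


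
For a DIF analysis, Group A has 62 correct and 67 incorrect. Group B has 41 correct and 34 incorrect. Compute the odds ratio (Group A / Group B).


Odds_A = 62/67 = 0.9254
Odds_B = 41/34 = 1.2059
OR = Odds_A / Odds_B = 0.9254 / 1.2059
Exactly, OR = (62 * 34) / (67 * 41) = 2108 / 2747
OR = 0.7674

0.7674


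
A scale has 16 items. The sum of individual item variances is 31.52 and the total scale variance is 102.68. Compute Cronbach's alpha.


alpha = (k/(k-1)) * (1 - sum(si^2)/s_total^2)
= (16/15) * (1 - 31.52/102.68)
alpha = 0.7392

0.7392


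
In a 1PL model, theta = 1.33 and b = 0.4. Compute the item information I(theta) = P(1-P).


P = 1/(1+exp(-(1.33-0.4))) = 0.7171
I = P*(1-P) = 0.7171 * 0.2829
I = 0.2029

0.2029


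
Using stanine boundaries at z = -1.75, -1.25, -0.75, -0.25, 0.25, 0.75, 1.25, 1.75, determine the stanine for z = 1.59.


Stanine boundaries: [-1.75, -1.25, -0.75, -0.25, 0.25, 0.75, 1.25, 1.75]
z = 1.59
Check each boundary:
  z >= -1.75 -> could be stanine 2
  z >= -1.25 -> could be stanine 3
  z >= -0.75 -> could be stanine 4
  z >= -0.25 -> could be stanine 5
  z >= 0.25 -> could be stanine 6
  z >= 0.75 -> could be stanine 7
  z >= 1.25 -> could be stanine 8
  z < 1.75
Highest qualifying boundary gives stanine = 8

8


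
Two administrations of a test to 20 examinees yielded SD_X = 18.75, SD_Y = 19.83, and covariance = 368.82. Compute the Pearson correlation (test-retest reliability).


r = cov(X,Y) / (SD_X * SD_Y)
r = 368.82 / (18.75 * 19.83)
r = 368.82 / 371.8125
r = 0.992

0.992
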